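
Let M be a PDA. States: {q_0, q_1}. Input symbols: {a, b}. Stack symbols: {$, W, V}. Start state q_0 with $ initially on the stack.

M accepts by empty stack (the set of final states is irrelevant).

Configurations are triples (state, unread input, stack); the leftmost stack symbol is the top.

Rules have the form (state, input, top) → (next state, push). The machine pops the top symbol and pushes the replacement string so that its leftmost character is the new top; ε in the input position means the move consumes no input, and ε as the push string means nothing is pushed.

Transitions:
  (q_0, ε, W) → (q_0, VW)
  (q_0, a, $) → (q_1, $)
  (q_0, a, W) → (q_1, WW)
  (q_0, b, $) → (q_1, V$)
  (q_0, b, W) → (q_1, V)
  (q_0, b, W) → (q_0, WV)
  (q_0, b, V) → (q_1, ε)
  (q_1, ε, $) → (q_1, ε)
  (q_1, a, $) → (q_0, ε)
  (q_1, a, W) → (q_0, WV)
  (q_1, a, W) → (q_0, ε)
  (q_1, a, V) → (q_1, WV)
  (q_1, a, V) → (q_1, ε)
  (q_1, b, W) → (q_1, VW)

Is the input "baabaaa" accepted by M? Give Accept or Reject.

Accept

One accepting computation: (q_0, baabaaa, $) ⊢ (q_1, aabaaa, V$) ⊢ (q_1, abaaa, WV$) ⊢ (q_0, baaa, WVV$) ⊢ (q_1, aaa, VVV$) ⊢ (q_1, aa, VV$) ⊢ (q_1, a, V$) ⊢ (q_1, ε, $) ⊢ (q_1, ε, ε)
All input consumed and the stack is empty.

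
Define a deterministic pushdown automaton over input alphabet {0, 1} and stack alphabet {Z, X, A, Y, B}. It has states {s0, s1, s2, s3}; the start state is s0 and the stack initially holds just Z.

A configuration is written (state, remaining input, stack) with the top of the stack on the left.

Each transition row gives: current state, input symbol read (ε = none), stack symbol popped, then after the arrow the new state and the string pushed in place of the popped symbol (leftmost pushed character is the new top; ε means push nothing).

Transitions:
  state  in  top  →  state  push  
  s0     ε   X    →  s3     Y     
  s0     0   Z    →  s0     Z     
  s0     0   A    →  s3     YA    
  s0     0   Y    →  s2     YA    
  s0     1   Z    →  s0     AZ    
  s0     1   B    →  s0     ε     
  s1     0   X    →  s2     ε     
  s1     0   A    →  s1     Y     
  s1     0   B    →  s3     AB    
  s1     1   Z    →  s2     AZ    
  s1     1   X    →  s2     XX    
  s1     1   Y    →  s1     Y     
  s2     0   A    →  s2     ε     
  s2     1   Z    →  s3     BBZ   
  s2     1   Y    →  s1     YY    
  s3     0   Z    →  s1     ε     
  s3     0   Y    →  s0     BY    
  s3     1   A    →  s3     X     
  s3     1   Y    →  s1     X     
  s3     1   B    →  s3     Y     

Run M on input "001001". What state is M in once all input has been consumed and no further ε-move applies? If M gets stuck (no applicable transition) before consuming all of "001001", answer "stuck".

s0

(s0, 001001, Z) ⊢ (s0, 01001, Z) ⊢ (s0, 1001, Z) ⊢ (s0, 001, AZ) ⊢ (s3, 01, YAZ) ⊢ (s0, 1, BYAZ) ⊢ (s0, ε, YAZ)
All input consumed; M is in state s0.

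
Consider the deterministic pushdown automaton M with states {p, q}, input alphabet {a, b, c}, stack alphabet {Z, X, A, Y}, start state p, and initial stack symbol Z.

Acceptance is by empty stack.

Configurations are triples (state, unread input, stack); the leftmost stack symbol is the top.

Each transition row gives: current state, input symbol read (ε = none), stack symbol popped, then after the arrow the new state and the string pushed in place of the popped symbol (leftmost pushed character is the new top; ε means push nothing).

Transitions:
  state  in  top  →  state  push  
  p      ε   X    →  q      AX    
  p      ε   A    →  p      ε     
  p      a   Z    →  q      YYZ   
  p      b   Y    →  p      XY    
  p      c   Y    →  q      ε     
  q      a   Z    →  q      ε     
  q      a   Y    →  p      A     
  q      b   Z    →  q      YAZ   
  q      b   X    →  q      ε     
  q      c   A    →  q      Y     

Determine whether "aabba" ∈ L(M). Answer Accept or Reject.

Reject

(p, aabba, Z)
  read a, top Z: go to q, push YYZ → (q, abba, YYZ)
  read a, top Y: go to p, push A → (p, bba, AYZ)
  ε-move, top A: go to p, push ε → (p, bba, YZ)
  read b, top Y: go to p, push XY → (p, ba, XYZ)
  ε-move, top X: go to q, push AX → (q, ba, AXYZ)
No transition applies at (q, ba, AXYZ); input not fully consumed.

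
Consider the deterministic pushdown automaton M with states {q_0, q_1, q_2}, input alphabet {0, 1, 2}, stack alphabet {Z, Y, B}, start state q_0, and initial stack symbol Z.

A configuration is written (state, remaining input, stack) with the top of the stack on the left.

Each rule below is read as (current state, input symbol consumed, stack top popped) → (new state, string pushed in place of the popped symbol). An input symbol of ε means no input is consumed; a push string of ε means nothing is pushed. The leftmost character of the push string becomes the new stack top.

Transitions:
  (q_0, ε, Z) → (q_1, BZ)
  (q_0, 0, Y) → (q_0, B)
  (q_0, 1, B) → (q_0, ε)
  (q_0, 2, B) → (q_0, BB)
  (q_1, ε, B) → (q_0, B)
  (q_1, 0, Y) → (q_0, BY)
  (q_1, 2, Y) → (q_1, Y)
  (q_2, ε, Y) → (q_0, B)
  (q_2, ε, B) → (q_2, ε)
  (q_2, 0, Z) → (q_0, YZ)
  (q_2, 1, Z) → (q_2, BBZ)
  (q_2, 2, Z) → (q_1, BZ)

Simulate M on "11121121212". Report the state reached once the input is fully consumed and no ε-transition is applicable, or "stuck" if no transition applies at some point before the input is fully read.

q_0

(q_0, 11121121212, Z)
  ε-move, top Z: go to q_1, push BZ → (q_1, 11121121212, BZ)
  ε-move, top B: go to q_0, push B → (q_0, 11121121212, BZ)
  read 1, top B: go to q_0, push ε → (q_0, 1121121212, Z)
  ε-move, top Z: go to q_1, push BZ → (q_1, 1121121212, BZ)
  ε-move, top B: go to q_0, push B → (q_0, 1121121212, BZ)
  read 1, top B: go to q_0, push ε → (q_0, 121121212, Z)
  ε-move, top Z: go to q_1, push BZ → (q_1, 121121212, BZ)
  ε-move, top B: go to q_0, push B → (q_0, 121121212, BZ)
  read 1, top B: go to q_0, push ε → (q_0, 21121212, Z)
  ε-move, top Z: go to q_1, push BZ → (q_1, 21121212, BZ)
  ε-move, top B: go to q_0, push B → (q_0, 21121212, BZ)
  read 2, top B: go to q_0, push BB → (q_0, 1121212, BBZ)
  read 1, top B: go to q_0, push ε → (q_0, 121212, BZ)
  read 1, top B: go to q_0, push ε → (q_0, 21212, Z)
  ε-move, top Z: go to q_1, push BZ → (q_1, 21212, BZ)
  ε-move, top B: go to q_0, push B → (q_0, 21212, BZ)
  read 2, top B: go to q_0, push BB → (q_0, 1212, BBZ)
  read 1, top B: go to q_0, push ε → (q_0, 212, BZ)
  read 2, top B: go to q_0, push BB → (q_0, 12, BBZ)
  read 1, top B: go to q_0, push ε → (q_0, 2, BZ)
  read 2, top B: go to q_0, push BB → (q_0, ε, BBZ)
All input consumed; M is in state q_0.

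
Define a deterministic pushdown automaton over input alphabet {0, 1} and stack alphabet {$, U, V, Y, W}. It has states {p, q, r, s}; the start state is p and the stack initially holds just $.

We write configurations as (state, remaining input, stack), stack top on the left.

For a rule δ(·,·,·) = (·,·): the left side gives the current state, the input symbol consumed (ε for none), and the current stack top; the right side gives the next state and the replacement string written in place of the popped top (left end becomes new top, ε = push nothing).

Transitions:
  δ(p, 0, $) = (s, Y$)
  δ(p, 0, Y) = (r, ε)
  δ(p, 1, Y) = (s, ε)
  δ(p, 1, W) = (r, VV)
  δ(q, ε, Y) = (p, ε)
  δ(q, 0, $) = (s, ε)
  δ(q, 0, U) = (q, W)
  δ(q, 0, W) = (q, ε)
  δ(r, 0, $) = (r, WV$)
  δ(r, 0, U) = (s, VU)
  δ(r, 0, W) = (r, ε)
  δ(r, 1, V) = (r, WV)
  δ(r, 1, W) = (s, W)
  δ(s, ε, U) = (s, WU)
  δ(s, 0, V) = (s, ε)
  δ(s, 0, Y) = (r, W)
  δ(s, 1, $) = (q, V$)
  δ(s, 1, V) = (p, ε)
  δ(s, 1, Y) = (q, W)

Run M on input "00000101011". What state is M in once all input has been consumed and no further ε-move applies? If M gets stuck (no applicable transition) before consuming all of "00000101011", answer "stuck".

s

(p, 00000101011, $)
  read 0, top $: go to s, push Y$ → (s, 0000101011, Y$)
  read 0, top Y: go to r, push W → (r, 000101011, W$)
  read 0, top W: go to r, push ε → (r, 00101011, $)
  read 0, top $: go to r, push WV$ → (r, 0101011, WV$)
  read 0, top W: go to r, push ε → (r, 101011, V$)
  read 1, top V: go to r, push WV → (r, 01011, WV$)
  read 0, top W: go to r, push ε → (r, 1011, V$)
  read 1, top V: go to r, push WV → (r, 011, WV$)
  read 0, top W: go to r, push ε → (r, 11, V$)
  read 1, top V: go to r, push WV → (r, 1, WV$)
  read 1, top W: go to s, push W → (s, ε, WV$)
All input consumed; M is in state s.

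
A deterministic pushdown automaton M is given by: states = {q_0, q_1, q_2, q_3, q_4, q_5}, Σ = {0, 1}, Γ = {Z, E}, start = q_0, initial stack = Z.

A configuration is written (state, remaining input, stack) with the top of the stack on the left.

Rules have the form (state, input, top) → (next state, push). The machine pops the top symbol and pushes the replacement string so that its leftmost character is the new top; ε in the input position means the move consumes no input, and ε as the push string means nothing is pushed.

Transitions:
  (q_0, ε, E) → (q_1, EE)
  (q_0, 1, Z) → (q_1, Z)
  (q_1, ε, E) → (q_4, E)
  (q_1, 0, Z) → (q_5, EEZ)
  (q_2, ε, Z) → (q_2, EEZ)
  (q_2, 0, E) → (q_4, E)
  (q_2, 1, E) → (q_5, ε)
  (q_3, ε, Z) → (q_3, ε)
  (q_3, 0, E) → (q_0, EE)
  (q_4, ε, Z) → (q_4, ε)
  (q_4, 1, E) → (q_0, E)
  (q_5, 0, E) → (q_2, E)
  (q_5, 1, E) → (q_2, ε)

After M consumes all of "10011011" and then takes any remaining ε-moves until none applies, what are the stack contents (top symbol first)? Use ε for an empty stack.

EEEEZ

(q_0, 10011011, Z)
  read 1, top Z: go to q_1, push Z → (q_1, 0011011, Z)
  read 0, top Z: go to q_5, push EEZ → (q_5, 011011, EEZ)
  read 0, top E: go to q_2, push E → (q_2, 11011, EEZ)
  read 1, top E: go to q_5, push ε → (q_5, 1011, EZ)
  read 1, top E: go to q_2, push ε → (q_2, 011, Z)
  ε-move, top Z: go to q_2, push EEZ → (q_2, 011, EEZ)
  read 0, top E: go to q_4, push E → (q_4, 11, EEZ)
  read 1, top E: go to q_0, push E → (q_0, 1, EEZ)
  ε-move, top E: go to q_1, push EE → (q_1, 1, EEEZ)
  ε-move, top E: go to q_4, push E → (q_4, 1, EEEZ)
  read 1, top E: go to q_0, push E → (q_0, ε, EEEZ)
  ε-move, top E: go to q_1, push EE → (q_1, ε, EEEEZ)
  ε-move, top E: go to q_4, push E → (q_4, ε, EEEEZ)
All input consumed in state q_4 with stack EEEEZ.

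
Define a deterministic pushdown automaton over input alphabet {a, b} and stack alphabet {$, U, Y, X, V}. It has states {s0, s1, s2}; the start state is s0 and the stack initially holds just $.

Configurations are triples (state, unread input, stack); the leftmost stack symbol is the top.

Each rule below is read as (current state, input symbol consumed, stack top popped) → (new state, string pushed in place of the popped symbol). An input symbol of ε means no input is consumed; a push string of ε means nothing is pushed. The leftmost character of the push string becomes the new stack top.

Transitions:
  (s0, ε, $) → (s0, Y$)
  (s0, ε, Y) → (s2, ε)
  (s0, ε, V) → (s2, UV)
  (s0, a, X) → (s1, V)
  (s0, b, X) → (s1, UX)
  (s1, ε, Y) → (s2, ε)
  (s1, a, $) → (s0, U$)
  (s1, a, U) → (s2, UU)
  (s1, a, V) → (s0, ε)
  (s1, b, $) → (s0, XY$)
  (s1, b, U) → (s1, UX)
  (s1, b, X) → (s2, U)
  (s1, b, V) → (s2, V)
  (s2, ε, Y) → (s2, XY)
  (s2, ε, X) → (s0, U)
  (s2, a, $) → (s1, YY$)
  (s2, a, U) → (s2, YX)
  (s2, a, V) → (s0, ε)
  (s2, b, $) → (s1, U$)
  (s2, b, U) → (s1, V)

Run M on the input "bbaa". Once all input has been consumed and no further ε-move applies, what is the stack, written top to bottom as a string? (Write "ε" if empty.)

(s0, bbaa, $)
  ε-move, top $: go to s0, push Y$ → (s0, bbaa, Y$)
  ε-move, top Y: go to s2, push ε → (s2, bbaa, $)
  read b, top $: go to s1, push U$ → (s1, baa, U$)
  read b, top U: go to s1, push UX → (s1, aa, UX$)
  read a, top U: go to s2, push UU → (s2, a, UUX$)
  read a, top U: go to s2, push YX → (s2, ε, YXUX$)
  ε-move, top Y: go to s2, push XY → (s2, ε, XYXUX$)
  ε-move, top X: go to s0, push U → (s0, ε, UYXUX$)
All input consumed in state s0 with stack UYXUX$.

UYXUX$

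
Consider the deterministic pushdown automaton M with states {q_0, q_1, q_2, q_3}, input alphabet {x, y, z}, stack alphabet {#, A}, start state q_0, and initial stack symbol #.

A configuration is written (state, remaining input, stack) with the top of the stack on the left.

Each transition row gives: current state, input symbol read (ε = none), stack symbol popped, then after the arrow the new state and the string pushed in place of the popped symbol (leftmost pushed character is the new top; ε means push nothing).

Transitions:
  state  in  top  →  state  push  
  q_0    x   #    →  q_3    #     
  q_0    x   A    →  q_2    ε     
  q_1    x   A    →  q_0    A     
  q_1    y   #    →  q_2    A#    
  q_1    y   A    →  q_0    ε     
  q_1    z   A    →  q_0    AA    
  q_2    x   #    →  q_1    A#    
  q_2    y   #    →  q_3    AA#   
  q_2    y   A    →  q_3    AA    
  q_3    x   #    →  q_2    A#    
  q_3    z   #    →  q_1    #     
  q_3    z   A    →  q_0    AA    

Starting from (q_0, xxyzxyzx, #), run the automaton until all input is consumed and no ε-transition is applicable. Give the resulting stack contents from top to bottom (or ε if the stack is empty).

(q_0, xxyzxyzx, #)
  read x, top #: go to q_3, push # → (q_3, xyzxyzx, #)
  read x, top #: go to q_2, push A# → (q_2, yzxyzx, A#)
  read y, top A: go to q_3, push AA → (q_3, zxyzx, AA#)
  read z, top A: go to q_0, push AA → (q_0, xyzx, AAA#)
  read x, top A: go to q_2, push ε → (q_2, yzx, AA#)
  read y, top A: go to q_3, push AA → (q_3, zx, AAA#)
  read z, top A: go to q_0, push AA → (q_0, x, AAAA#)
  read x, top A: go to q_2, push ε → (q_2, ε, AAA#)
All input consumed in state q_2 with stack AAA#.

AAA#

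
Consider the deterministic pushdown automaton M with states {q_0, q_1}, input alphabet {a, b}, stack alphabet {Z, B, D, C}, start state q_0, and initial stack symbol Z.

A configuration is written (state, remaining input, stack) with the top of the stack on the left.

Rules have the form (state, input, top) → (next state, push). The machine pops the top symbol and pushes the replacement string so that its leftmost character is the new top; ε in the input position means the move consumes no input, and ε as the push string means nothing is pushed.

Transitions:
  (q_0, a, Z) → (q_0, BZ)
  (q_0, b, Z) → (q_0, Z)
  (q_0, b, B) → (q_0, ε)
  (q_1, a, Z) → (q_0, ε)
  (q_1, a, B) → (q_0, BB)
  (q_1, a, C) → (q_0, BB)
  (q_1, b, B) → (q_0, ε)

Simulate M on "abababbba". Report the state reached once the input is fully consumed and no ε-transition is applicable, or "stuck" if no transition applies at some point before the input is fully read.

(q_0, abababbba, Z) ⊢ (q_0, bababbba, BZ) ⊢ (q_0, ababbba, Z) ⊢ (q_0, babbba, BZ) ⊢ (q_0, abbba, Z) ⊢ (q_0, bbba, BZ) ⊢ (q_0, bba, Z) ⊢ (q_0, ba, Z) ⊢ (q_0, a, Z) ⊢ (q_0, ε, BZ)
All input consumed; M is in state q_0.

q_0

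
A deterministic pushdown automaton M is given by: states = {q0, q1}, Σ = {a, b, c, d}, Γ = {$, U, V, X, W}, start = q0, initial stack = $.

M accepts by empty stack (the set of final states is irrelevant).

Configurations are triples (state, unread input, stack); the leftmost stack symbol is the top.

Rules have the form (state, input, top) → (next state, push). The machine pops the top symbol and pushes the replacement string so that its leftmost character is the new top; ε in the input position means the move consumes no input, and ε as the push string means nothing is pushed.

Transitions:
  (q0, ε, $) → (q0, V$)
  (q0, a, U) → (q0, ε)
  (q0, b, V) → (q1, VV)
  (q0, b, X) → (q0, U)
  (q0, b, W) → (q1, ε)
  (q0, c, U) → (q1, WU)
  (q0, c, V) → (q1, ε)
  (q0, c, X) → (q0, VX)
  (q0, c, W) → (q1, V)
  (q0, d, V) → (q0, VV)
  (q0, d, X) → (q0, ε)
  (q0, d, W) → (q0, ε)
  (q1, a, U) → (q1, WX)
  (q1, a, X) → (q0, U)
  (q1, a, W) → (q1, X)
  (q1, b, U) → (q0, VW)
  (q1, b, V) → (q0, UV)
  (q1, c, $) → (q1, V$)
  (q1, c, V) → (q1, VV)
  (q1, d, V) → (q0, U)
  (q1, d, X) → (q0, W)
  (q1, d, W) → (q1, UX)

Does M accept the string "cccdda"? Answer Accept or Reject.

Reject

(q0, cccdda, $) ⊢ (q0, cccdda, V$) ⊢ (q1, ccdda, $) ⊢ (q1, cdda, V$) ⊢ (q1, dda, VV$) ⊢ (q0, da, UV$)
No transition applies at (q0, da, UV$); input not fully consumed.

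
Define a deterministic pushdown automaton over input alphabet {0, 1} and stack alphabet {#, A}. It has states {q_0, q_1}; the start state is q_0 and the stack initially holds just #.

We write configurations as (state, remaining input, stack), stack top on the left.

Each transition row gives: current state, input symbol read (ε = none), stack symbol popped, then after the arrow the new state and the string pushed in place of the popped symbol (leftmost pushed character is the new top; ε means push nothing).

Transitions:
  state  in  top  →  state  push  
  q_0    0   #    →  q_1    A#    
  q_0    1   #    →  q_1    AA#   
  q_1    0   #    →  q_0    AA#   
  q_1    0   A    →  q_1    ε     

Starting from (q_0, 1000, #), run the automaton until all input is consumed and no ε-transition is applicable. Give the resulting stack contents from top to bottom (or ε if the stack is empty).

AA#

(q_0, 1000, #)
  read 1, top #: go to q_1, push AA# → (q_1, 000, AA#)
  read 0, top A: go to q_1, push ε → (q_1, 00, A#)
  read 0, top A: go to q_1, push ε → (q_1, 0, #)
  read 0, top #: go to q_0, push AA# → (q_0, ε, AA#)
All input consumed in state q_0 with stack AA#.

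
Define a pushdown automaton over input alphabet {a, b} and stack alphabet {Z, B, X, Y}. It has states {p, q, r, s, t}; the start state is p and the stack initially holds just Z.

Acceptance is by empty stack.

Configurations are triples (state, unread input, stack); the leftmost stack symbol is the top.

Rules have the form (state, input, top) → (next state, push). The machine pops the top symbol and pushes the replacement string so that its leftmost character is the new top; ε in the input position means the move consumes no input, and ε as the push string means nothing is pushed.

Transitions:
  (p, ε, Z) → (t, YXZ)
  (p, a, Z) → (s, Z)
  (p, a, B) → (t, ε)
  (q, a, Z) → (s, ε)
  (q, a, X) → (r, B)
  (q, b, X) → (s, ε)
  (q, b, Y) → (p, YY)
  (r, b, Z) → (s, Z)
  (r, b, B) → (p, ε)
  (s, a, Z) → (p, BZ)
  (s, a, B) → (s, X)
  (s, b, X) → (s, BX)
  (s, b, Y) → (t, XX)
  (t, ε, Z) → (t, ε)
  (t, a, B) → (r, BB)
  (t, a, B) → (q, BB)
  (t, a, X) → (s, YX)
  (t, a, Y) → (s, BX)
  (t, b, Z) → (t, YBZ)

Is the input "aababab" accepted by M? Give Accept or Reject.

No computation consumes all input and empties the stack.

Reject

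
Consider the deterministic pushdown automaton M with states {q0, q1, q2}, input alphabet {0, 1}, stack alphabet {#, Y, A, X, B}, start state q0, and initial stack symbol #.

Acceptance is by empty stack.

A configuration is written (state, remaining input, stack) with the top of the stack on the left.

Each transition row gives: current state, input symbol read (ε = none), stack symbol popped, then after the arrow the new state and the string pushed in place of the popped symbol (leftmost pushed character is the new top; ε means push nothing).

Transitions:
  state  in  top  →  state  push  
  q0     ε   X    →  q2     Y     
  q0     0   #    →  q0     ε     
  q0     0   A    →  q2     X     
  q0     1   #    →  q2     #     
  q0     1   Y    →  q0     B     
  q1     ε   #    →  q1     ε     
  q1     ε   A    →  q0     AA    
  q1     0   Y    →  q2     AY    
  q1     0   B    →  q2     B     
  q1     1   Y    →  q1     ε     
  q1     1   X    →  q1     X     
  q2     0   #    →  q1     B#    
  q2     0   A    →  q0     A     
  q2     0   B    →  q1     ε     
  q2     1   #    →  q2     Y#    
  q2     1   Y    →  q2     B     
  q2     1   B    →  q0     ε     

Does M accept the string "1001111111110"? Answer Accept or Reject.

Accept

(q0, 1001111111110, #)
  read 1, top #: go to q2, push # → (q2, 001111111110, #)
  read 0, top #: go to q1, push B# → (q1, 01111111110, B#)
  read 0, top B: go to q2, push B → (q2, 1111111110, B#)
  read 1, top B: go to q0, push ε → (q0, 111111110, #)
  read 1, top #: go to q2, push # → (q2, 11111110, #)
  read 1, top #: go to q2, push Y# → (q2, 1111110, Y#)
  read 1, top Y: go to q2, push B → (q2, 111110, B#)
  read 1, top B: go to q0, push ε → (q0, 11110, #)
  read 1, top #: go to q2, push # → (q2, 1110, #)
  read 1, top #: go to q2, push Y# → (q2, 110, Y#)
  read 1, top Y: go to q2, push B → (q2, 10, B#)
  read 1, top B: go to q0, push ε → (q0, 0, #)
  read 0, top #: go to q0, push ε → (q0, ε, ε)
All input consumed and the stack is empty.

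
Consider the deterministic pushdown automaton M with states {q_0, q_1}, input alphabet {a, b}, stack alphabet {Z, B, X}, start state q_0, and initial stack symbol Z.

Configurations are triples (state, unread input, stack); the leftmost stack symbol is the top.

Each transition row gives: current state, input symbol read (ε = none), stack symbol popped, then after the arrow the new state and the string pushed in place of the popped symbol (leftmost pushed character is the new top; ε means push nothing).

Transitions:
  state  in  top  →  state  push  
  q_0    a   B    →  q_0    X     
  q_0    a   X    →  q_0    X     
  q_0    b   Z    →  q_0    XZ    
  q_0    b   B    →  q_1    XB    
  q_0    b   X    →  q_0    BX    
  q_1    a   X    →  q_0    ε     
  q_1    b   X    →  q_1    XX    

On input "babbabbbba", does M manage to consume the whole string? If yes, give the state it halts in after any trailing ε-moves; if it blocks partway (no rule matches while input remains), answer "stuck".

q_0

(q_0, babbabbbba, Z)
  read b, top Z: go to q_0, push XZ → (q_0, abbabbbba, XZ)
  read a, top X: go to q_0, push X → (q_0, bbabbbba, XZ)
  read b, top X: go to q_0, push BX → (q_0, babbbba, BXZ)
  read b, top B: go to q_1, push XB → (q_1, abbbba, XBXZ)
  read a, top X: go to q_0, push ε → (q_0, bbbba, BXZ)
  read b, top B: go to q_1, push XB → (q_1, bbba, XBXZ)
  read b, top X: go to q_1, push XX → (q_1, bba, XXBXZ)
  read b, top X: go to q_1, push XX → (q_1, ba, XXXBXZ)
  read b, top X: go to q_1, push XX → (q_1, a, XXXXBXZ)
  read a, top X: go to q_0, push ε → (q_0, ε, XXXBXZ)
All input consumed; M is in state q_0.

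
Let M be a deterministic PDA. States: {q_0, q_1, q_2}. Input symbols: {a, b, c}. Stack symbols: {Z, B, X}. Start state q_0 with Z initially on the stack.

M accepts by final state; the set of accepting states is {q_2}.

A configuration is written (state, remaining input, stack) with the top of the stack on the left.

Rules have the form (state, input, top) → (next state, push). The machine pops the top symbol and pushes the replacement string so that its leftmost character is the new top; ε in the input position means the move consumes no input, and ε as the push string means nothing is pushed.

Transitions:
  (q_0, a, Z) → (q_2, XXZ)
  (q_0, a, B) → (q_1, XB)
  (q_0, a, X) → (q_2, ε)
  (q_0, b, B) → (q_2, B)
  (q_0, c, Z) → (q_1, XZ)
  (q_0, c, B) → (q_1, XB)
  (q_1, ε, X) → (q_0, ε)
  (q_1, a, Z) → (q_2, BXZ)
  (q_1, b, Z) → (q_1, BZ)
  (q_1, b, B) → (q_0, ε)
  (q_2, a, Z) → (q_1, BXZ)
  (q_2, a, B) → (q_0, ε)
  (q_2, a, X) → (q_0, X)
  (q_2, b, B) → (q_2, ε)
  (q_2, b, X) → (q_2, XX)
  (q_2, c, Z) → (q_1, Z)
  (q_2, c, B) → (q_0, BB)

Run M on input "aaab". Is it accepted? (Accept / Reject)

(q_0, aaab, Z)
  read a, top Z: go to q_2, push XXZ → (q_2, aab, XXZ)
  read a, top X: go to q_0, push X → (q_0, ab, XXZ)
  read a, top X: go to q_2, push ε → (q_2, b, XZ)
  read b, top X: go to q_2, push XX → (q_2, ε, XXZ)
All input consumed; state q_2 ∈ F.

Accept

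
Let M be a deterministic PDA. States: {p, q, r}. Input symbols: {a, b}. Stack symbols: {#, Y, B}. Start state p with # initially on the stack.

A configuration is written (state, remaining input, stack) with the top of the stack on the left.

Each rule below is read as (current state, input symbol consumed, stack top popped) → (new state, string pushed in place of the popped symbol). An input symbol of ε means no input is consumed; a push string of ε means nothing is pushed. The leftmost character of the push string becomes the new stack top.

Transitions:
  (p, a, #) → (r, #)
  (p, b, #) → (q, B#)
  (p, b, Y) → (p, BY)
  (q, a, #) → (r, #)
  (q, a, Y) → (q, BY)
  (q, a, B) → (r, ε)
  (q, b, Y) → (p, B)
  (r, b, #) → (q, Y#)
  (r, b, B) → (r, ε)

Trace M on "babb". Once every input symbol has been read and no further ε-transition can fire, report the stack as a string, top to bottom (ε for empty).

(p, babb, #) ⊢ (q, abb, B#) ⊢ (r, bb, #) ⊢ (q, b, Y#) ⊢ (p, ε, B#)
All input consumed in state p with stack B#.

B#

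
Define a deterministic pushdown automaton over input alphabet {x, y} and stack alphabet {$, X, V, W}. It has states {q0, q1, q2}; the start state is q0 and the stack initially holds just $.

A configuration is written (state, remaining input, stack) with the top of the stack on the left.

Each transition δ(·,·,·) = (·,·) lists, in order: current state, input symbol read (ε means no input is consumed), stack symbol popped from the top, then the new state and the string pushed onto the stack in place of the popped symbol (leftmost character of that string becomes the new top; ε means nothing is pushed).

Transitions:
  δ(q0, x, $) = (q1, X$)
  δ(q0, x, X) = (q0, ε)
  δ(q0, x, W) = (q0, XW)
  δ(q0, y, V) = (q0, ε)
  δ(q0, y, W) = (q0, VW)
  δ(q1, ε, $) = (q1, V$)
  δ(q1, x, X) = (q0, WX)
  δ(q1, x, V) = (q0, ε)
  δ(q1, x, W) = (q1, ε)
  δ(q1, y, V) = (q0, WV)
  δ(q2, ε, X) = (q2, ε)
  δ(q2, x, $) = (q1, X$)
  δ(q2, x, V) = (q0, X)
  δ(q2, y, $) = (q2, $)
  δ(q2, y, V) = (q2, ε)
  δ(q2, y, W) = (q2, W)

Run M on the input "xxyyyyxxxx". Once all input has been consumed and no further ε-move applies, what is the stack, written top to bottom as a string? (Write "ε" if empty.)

WX$

(q0, xxyyyyxxxx, $)
  read x, top $: go to q1, push X$ → (q1, xyyyyxxxx, X$)
  read x, top X: go to q0, push WX → (q0, yyyyxxxx, WX$)
  read y, top W: go to q0, push VW → (q0, yyyxxxx, VWX$)
  read y, top V: go to q0, push ε → (q0, yyxxxx, WX$)
  read y, top W: go to q0, push VW → (q0, yxxxx, VWX$)
  read y, top V: go to q0, push ε → (q0, xxxx, WX$)
  read x, top W: go to q0, push XW → (q0, xxx, XWX$)
  read x, top X: go to q0, push ε → (q0, xx, WX$)
  read x, top W: go to q0, push XW → (q0, x, XWX$)
  read x, top X: go to q0, push ε → (q0, ε, WX$)
All input consumed in state q0 with stack WX$.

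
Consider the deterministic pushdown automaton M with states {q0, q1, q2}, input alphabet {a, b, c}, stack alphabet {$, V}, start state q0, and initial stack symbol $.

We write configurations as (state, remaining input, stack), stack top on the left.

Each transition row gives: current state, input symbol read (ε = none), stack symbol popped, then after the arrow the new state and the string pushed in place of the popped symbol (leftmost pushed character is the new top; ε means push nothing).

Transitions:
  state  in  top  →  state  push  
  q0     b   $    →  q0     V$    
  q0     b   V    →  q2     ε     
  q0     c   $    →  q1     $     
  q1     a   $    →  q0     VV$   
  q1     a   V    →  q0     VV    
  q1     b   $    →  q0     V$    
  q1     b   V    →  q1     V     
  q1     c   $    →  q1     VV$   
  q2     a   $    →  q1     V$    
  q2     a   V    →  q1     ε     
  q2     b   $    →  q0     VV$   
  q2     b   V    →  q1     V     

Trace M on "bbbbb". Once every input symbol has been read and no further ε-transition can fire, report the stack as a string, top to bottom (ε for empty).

V$

(q0, bbbbb, $)
  read b, top $: go to q0, push V$ → (q0, bbbb, V$)
  read b, top V: go to q2, push ε → (q2, bbb, $)
  read b, top $: go to q0, push VV$ → (q0, bb, VV$)
  read b, top V: go to q2, push ε → (q2, b, V$)
  read b, top V: go to q1, push V → (q1, ε, V$)
All input consumed in state q1 with stack V$.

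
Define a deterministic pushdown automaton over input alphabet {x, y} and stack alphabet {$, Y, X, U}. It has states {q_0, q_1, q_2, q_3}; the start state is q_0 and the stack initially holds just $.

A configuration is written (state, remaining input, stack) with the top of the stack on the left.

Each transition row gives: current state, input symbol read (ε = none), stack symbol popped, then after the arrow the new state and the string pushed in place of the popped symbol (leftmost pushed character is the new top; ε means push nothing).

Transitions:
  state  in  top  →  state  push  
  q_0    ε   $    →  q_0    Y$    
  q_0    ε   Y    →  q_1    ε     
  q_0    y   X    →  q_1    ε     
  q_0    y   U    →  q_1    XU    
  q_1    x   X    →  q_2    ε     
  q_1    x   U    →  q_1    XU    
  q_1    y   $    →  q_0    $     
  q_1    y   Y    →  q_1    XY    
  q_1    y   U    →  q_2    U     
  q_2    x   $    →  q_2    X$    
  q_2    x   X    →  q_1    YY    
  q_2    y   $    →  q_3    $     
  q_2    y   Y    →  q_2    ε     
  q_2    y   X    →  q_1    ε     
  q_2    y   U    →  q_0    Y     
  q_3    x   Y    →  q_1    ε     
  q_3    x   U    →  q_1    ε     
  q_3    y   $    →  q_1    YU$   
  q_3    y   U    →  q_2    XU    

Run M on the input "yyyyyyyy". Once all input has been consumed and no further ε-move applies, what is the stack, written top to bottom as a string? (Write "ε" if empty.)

$

(q_0, yyyyyyyy, $)
  ε-move, top $: go to q_0, push Y$ → (q_0, yyyyyyyy, Y$)
  ε-move, top Y: go to q_1, push ε → (q_1, yyyyyyyy, $)
  read y, top $: go to q_0, push $ → (q_0, yyyyyyy, $)
  ε-move, top $: go to q_0, push Y$ → (q_0, yyyyyyy, Y$)
  ε-move, top Y: go to q_1, push ε → (q_1, yyyyyyy, $)
  read y, top $: go to q_0, push $ → (q_0, yyyyyy, $)
  ε-move, top $: go to q_0, push Y$ → (q_0, yyyyyy, Y$)
  ε-move, top Y: go to q_1, push ε → (q_1, yyyyyy, $)
  read y, top $: go to q_0, push $ → (q_0, yyyyy, $)
  ε-move, top $: go to q_0, push Y$ → (q_0, yyyyy, Y$)
  ε-move, top Y: go to q_1, push ε → (q_1, yyyyy, $)
  read y, top $: go to q_0, push $ → (q_0, yyyy, $)
  ε-move, top $: go to q_0, push Y$ → (q_0, yyyy, Y$)
  ε-move, top Y: go to q_1, push ε → (q_1, yyyy, $)
  read y, top $: go to q_0, push $ → (q_0, yyy, $)
  ε-move, top $: go to q_0, push Y$ → (q_0, yyy, Y$)
  ε-move, top Y: go to q_1, push ε → (q_1, yyy, $)
  read y, top $: go to q_0, push $ → (q_0, yy, $)
  ε-move, top $: go to q_0, push Y$ → (q_0, yy, Y$)
  ε-move, top Y: go to q_1, push ε → (q_1, yy, $)
  read y, top $: go to q_0, push $ → (q_0, y, $)
  ε-move, top $: go to q_0, push Y$ → (q_0, y, Y$)
  ε-move, top Y: go to q_1, push ε → (q_1, y, $)
  read y, top $: go to q_0, push $ → (q_0, ε, $)
  ε-move, top $: go to q_0, push Y$ → (q_0, ε, Y$)
  ε-move, top Y: go to q_1, push ε → (q_1, ε, $)
All input consumed in state q_1 with stack $.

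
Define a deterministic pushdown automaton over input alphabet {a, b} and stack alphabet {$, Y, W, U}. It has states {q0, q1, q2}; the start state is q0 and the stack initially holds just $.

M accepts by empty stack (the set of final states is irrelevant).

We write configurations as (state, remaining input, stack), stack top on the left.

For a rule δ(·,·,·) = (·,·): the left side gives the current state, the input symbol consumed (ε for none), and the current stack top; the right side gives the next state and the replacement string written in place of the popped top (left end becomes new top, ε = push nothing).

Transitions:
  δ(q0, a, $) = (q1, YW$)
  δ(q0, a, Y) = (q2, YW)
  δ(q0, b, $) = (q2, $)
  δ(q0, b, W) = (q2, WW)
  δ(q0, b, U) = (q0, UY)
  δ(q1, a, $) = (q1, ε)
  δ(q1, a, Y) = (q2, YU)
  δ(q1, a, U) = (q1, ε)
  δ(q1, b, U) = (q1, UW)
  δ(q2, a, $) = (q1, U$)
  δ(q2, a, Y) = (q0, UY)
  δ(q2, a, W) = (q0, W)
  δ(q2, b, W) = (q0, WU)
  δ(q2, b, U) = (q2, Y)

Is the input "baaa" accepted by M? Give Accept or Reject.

(q0, baaa, $) ⊢ (q2, aaa, $) ⊢ (q1, aa, U$) ⊢ (q1, a, $) ⊢ (q1, ε, ε)
All input consumed and the stack is empty.

Accept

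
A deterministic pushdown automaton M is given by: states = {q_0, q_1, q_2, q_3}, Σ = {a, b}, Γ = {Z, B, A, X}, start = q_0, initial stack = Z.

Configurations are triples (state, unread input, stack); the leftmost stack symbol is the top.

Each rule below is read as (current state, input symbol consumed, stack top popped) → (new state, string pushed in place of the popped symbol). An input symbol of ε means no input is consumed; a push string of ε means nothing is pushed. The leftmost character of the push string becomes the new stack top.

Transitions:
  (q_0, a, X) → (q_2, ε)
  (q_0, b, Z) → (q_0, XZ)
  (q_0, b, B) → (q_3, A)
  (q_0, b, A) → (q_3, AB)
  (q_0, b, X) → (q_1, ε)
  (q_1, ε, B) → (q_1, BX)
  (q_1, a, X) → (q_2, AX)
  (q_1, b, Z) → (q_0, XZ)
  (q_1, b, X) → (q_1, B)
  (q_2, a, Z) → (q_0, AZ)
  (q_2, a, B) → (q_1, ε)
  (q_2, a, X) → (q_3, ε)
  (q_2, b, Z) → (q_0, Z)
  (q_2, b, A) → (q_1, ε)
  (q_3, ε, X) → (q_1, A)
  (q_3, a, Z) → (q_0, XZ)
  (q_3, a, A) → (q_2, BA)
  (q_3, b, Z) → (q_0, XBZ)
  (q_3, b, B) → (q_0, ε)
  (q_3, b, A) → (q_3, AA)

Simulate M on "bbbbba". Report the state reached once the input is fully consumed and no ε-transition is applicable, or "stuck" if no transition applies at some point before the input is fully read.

q_2

(q_0, bbbbba, Z) ⊢ (q_0, bbbba, XZ) ⊢ (q_1, bbba, Z) ⊢ (q_0, bba, XZ) ⊢ (q_1, ba, Z) ⊢ (q_0, a, XZ) ⊢ (q_2, ε, Z)
All input consumed; M is in state q_2.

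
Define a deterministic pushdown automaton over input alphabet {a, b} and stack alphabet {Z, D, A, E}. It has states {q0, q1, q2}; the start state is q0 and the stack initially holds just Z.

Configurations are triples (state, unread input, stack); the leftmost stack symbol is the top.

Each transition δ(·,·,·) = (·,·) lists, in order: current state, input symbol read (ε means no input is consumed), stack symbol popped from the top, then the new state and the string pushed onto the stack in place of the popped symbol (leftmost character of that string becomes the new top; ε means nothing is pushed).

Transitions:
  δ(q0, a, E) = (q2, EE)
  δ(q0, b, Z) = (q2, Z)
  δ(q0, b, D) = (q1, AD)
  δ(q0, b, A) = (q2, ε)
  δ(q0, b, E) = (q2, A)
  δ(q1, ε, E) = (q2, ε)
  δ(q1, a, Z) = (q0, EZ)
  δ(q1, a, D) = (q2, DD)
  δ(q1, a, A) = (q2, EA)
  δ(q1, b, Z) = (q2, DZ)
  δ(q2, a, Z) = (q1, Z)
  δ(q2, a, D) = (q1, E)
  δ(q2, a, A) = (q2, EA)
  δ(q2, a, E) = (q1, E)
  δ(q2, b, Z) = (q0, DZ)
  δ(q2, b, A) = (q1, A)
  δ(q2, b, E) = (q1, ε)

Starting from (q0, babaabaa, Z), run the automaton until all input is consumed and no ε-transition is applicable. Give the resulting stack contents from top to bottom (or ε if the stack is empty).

Z

(q0, babaabaa, Z) ⊢ (q2, abaabaa, Z) ⊢ (q1, baabaa, Z) ⊢ (q2, aabaa, DZ) ⊢ (q1, abaa, EZ) ⊢ (q2, abaa, Z) ⊢ (q1, baa, Z) ⊢ (q2, aa, DZ) ⊢ (q1, a, EZ) ⊢ (q2, a, Z) ⊢ (q1, ε, Z)
All input consumed in state q1 with stack Z.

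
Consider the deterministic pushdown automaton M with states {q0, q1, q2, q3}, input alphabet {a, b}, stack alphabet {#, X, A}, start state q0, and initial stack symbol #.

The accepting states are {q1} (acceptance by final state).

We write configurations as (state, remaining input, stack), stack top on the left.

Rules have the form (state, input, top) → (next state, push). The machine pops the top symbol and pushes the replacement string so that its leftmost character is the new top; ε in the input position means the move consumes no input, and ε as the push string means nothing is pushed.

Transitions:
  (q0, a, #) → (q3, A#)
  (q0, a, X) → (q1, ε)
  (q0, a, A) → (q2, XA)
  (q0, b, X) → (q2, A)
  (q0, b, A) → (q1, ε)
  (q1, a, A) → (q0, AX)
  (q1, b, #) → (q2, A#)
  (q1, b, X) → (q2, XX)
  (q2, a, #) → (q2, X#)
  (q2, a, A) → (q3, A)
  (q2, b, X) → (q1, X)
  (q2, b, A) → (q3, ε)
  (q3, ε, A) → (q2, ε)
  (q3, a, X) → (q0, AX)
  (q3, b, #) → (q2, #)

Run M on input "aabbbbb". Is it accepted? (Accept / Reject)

(q0, aabbbbb, #)
  read a, top #: go to q3, push A# → (q3, abbbbb, A#)
  ε-move, top A: go to q2, push ε → (q2, abbbbb, #)
  read a, top #: go to q2, push X# → (q2, bbbbb, X#)
  read b, top X: go to q1, push X → (q1, bbbb, X#)
  read b, top X: go to q2, push XX → (q2, bbb, XX#)
  read b, top X: go to q1, push X → (q1, bb, XX#)
  read b, top X: go to q2, push XX → (q2, b, XXX#)
  read b, top X: go to q1, push X → (q1, ε, XXX#)
All input consumed; state q1 ∈ F.

Accept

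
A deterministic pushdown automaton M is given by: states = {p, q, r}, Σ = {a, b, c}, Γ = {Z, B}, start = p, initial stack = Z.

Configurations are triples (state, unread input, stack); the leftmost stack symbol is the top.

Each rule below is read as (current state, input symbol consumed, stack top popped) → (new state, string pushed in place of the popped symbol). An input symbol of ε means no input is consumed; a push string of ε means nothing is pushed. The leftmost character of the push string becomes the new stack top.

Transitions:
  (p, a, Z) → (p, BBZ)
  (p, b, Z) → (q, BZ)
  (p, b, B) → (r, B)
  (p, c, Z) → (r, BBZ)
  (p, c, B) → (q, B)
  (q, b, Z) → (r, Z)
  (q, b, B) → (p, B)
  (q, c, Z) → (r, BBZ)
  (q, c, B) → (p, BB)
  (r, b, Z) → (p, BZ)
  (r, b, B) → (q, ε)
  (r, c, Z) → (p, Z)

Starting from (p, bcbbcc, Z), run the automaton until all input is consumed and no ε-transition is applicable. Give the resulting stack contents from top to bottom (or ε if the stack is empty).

BBZ

(p, bcbbcc, Z)
  read b, top Z: go to q, push BZ → (q, cbbcc, BZ)
  read c, top B: go to p, push BB → (p, bbcc, BBZ)
  read b, top B: go to r, push B → (r, bcc, BBZ)
  read b, top B: go to q, push ε → (q, cc, BZ)
  read c, top B: go to p, push BB → (p, c, BBZ)
  read c, top B: go to q, push B → (q, ε, BBZ)
All input consumed in state q with stack BBZ.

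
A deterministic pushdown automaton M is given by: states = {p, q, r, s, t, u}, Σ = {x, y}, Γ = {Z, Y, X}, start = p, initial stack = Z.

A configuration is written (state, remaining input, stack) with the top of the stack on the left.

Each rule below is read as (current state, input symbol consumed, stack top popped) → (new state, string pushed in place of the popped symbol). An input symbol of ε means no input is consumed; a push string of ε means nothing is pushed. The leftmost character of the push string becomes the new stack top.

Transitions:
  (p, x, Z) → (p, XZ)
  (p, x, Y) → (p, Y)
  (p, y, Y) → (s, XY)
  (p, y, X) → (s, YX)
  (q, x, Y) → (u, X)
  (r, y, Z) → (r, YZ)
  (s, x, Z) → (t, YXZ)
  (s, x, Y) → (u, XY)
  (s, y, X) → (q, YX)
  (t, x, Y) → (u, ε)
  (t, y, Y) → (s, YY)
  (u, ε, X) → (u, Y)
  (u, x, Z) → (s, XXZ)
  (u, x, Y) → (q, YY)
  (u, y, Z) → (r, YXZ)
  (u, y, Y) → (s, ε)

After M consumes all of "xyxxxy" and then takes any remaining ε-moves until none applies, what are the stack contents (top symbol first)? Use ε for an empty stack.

(p, xyxxxy, Z)
  read x, top Z: go to p, push XZ → (p, yxxxy, XZ)
  read y, top X: go to s, push YX → (s, xxxy, YXZ)
  read x, top Y: go to u, push XY → (u, xxy, XYXZ)
  ε-move, top X: go to u, push Y → (u, xxy, YYXZ)
  read x, top Y: go to q, push YY → (q, xy, YYYXZ)
  read x, top Y: go to u, push X → (u, y, XYYXZ)
  ε-move, top X: go to u, push Y → (u, y, YYYXZ)
  read y, top Y: go to s, push ε → (s, ε, YYXZ)
All input consumed in state s with stack YYXZ.

YYXZ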